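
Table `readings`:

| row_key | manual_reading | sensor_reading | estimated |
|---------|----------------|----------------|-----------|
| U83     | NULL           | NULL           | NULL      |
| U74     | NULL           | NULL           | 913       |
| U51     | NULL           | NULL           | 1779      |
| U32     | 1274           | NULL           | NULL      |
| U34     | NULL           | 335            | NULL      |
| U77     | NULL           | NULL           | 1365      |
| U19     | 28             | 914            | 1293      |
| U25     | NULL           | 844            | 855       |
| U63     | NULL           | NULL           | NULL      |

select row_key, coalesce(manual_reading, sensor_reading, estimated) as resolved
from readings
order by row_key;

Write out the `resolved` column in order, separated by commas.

row_key=U19: manual_reading=28 → 28
row_key=U25: manual_reading=NULL, sensor_reading=844 → 844
row_key=U32: manual_reading=1274 → 1274
row_key=U34: manual_reading=NULL, sensor_reading=335 → 335
row_key=U51: manual_reading=NULL, sensor_reading=NULL, estimated=1779 → 1779
row_key=U63: manual_reading=NULL, sensor_reading=NULL, estimated=NULL (all NULL) → NULL
row_key=U74: manual_reading=NULL, sensor_reading=NULL, estimated=913 → 913
row_key=U77: manual_reading=NULL, sensor_reading=NULL, estimated=1365 → 1365
row_key=U83: manual_reading=NULL, sensor_reading=NULL, estimated=NULL (all NULL) → NULL

28, 844, 1274, 335, 1779, NULL, 913, 1365, NULL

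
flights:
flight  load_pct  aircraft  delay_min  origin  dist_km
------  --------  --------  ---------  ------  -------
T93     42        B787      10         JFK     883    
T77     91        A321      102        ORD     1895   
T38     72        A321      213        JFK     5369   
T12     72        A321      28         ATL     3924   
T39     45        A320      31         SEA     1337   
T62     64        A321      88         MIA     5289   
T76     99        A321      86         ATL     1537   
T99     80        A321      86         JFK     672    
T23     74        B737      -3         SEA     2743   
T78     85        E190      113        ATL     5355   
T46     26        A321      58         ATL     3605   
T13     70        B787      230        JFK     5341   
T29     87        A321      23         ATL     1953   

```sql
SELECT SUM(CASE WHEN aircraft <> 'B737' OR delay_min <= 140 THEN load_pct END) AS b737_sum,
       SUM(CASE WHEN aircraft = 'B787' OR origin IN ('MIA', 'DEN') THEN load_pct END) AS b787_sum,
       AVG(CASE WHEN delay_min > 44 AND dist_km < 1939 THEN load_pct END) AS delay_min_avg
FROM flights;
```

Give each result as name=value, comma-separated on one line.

b737_sum=907, b787_sum=176, delay_min_avg=90

[b737_sum: aircraft <> 'B737' OR delay_min <= 140]
flight=T93: ✓ → 42
flight=T77: ✓ → 91
flight=T38: ✓ → 72
flight=T12: ✓ → 72
flight=T39: ✓ → 45
flight=T62: ✓ → 64
flight=T76: ✓ → 99
flight=T99: ✓ → 80
flight=T23: ✓ → 74
flight=T78: ✓ → 85
flight=T46: ✓ → 26
flight=T13: ✓ → 70
flight=T29: ✓ → 87
b737_sum = 42 + 91 + 72 + 72 + 45 + 64 + 99 + 80 + 74 + 85 + 26 + 70 + 87 = 907
—
[b787_sum: aircraft = 'B787' OR origin IN ('MIA', 'DEN')]
flight=T93: ✓ → 42
flight=T77: ✗
flight=T38: ✗
flight=T12: ✗
flight=T39: ✗
flight=T62: ✓ → 64
flight=T76: ✗
flight=T99: ✗
flight=T23: ✗
flight=T78: ✗
flight=T46: ✗
flight=T13: ✓ → 70
flight=T29: ✗
b787_sum = 42 + 64 + 70 = 176
—
[delay_min_avg: delay_min > 44 AND dist_km < 1939]
flight=T93: ✗
flight=T77: ✓ → 91
flight=T38: ✗
flight=T12: ✗
flight=T39: ✗
flight=T62: ✗
flight=T76: ✓ → 99
flight=T99: ✓ → 80
flight=T23: ✗
flight=T78: ✗
flight=T46: ✗
flight=T13: ✗
flight=T29: ✗
delay_min_avg = (91 + 99 + 80) / 3 = 90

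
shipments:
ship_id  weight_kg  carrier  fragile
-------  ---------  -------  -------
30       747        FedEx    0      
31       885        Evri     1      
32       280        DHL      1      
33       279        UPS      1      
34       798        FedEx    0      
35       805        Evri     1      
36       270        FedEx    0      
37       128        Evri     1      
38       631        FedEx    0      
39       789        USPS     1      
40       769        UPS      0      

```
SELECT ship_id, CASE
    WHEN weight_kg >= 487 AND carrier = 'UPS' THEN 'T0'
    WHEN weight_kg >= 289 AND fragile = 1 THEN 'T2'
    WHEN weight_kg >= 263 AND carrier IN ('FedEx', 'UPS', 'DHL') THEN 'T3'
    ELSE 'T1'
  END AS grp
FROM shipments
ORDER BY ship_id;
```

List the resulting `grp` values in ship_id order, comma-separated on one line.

ship_id=30: weight_kg >= 263 AND carrier IN ('FedEx', 'UPS', 'DHL') → T3
ship_id=31: weight_kg >= 289 AND fragile = 1 → T2
ship_id=32: weight_kg >= 263 AND carrier IN ('FedEx', 'UPS', 'DHL') → T3
ship_id=33: weight_kg >= 263 AND carrier IN ('FedEx', 'UPS', 'DHL') → T3
ship_id=34: weight_kg >= 263 AND carrier IN ('FedEx', 'UPS', 'DHL') → T3
ship_id=35: weight_kg >= 289 AND fragile = 1 → T2
ship_id=36: weight_kg >= 263 AND carrier IN ('FedEx', 'UPS', 'DHL') → T3
ship_id=37: ELSE → T1
ship_id=38: weight_kg >= 263 AND carrier IN ('FedEx', 'UPS', 'DHL') → T3
ship_id=39: weight_kg >= 289 AND fragile = 1 → T2
ship_id=40: weight_kg >= 487 AND carrier = 'UPS' → T0

T3, T2, T3, T3, T3, T2, T3, T1, T3, T2, T0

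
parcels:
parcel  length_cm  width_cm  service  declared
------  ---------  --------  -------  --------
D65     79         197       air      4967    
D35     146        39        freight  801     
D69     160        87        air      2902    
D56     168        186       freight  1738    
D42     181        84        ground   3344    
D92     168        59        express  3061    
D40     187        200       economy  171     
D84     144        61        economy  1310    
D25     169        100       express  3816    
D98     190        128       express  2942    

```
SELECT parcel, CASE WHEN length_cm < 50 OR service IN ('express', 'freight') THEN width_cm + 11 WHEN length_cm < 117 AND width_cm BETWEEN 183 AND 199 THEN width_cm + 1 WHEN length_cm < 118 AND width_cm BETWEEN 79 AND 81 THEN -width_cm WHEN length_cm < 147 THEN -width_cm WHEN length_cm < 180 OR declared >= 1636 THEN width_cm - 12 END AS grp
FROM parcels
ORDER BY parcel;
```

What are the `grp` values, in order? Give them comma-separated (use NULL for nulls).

111, 50, NULL, 72, 197, 198, 75, -61, 70, 139

parcel=D25: length_cm < 50 OR service IN ('express', 'freight') → 111
parcel=D35: length_cm < 50 OR service IN ('express', 'freight') → 50
parcel=D40: (no match → NULL) → NULL
parcel=D42: length_cm < 180 OR declared >= 1636 → 72
parcel=D56: length_cm < 50 OR service IN ('express', 'freight') → 197
parcel=D65: length_cm < 117 AND width_cm BETWEEN 183 AND 199 → 198
parcel=D69: length_cm < 180 OR declared >= 1636 → 75
parcel=D84: length_cm < 147 → -61
parcel=D92: length_cm < 50 OR service IN ('express', 'freight') → 70
parcel=D98: length_cm < 50 OR service IN ('express', 'freight') → 139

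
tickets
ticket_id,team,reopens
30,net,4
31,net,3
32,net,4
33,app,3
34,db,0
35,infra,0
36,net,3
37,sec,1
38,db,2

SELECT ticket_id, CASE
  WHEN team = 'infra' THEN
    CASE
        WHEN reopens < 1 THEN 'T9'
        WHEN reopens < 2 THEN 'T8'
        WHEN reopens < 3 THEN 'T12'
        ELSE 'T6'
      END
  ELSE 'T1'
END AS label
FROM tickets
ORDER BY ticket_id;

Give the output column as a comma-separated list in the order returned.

T1, T1, T1, T1, T1, T9, T1, T1, T1

ticket_id=30: team='net' → outer ELSE → T1
ticket_id=31: team='net' → outer ELSE → T1
ticket_id=32: team='net' → outer ELSE → T1
ticket_id=33: team='app' → outer ELSE → T1
ticket_id=34: team='db' → outer ELSE → T1
ticket_id=35: team='infra' → inner[reopens < 1] → T9
ticket_id=36: team='net' → outer ELSE → T1
ticket_id=37: team='sec' → outer ELSE → T1
ticket_id=38: team='db' → outer ELSE → T1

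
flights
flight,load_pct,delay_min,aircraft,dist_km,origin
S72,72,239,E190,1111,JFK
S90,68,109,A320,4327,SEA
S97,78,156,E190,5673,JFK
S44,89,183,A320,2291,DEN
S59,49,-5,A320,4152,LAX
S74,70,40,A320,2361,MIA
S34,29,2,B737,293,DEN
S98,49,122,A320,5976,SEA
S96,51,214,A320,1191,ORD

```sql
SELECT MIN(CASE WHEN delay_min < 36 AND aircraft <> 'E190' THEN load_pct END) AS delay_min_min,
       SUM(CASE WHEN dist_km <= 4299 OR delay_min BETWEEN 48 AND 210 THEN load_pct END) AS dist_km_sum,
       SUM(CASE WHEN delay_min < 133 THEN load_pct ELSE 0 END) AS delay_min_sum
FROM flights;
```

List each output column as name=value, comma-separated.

delay_min_min=29, dist_km_sum=555, delay_min_sum=265

[delay_min_min: delay_min < 36 AND aircraft <> 'E190']
flight=S72: ✗
flight=S90: ✗
flight=S97: ✗
flight=S44: ✗
flight=S59: ✓ → 49
flight=S74: ✗
flight=S34: ✓ → 29
flight=S98: ✗
flight=S96: ✗
delay_min_min = MIN(49, 29) = 29
—
[dist_km_sum: dist_km <= 4299 OR delay_min BETWEEN 48 AND 210]
flight=S72: ✓ → 72
flight=S90: ✓ → 68
flight=S97: ✓ → 78
flight=S44: ✓ → 89
flight=S59: ✓ → 49
flight=S74: ✓ → 70
flight=S34: ✓ → 29
flight=S98: ✓ → 49
flight=S96: ✓ → 51
dist_km_sum = 72 + 68 + 78 + 89 + 49 + 70 + 29 + 49 + 51 = 555
—
[delay_min_sum: delay_min < 133]
flight=S72: ✗
flight=S90: ✓ → 68
flight=S97: ✗
flight=S44: ✗
flight=S59: ✓ → 49
flight=S74: ✓ → 70
flight=S34: ✓ → 29
flight=S98: ✓ → 49
flight=S96: ✗
delay_min_sum = 68 + 49 + 70 + 29 + 49 = 265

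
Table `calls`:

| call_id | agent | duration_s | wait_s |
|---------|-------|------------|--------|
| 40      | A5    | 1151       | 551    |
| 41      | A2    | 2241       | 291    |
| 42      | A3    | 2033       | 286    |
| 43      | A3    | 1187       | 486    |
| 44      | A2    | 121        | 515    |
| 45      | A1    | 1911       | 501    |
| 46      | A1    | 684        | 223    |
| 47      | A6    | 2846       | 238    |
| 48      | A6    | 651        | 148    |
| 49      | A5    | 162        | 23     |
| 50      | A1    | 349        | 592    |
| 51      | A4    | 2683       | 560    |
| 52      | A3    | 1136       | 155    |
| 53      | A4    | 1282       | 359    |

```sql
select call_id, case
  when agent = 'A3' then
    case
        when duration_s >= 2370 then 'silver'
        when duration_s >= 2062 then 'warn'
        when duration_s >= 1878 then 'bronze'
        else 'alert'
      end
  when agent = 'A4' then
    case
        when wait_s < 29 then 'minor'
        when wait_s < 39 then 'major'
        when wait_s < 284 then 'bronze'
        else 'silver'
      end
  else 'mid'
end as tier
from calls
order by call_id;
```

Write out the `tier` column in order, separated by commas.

call_id=40: agent='A5' → outer ELSE → mid
call_id=41: agent='A2' → outer ELSE → mid
call_id=42: agent='A3' → inner[duration_s >= 1878] → bronze
call_id=43: agent='A3' → inner[ELSE] → alert
call_id=44: agent='A2' → outer ELSE → mid
call_id=45: agent='A1' → outer ELSE → mid
call_id=46: agent='A1' → outer ELSE → mid
call_id=47: agent='A6' → outer ELSE → mid
call_id=48: agent='A6' → outer ELSE → mid
call_id=49: agent='A5' → outer ELSE → mid
call_id=50: agent='A1' → outer ELSE → mid
call_id=51: agent='A4' → inner[ELSE] → silver
call_id=52: agent='A3' → inner[ELSE] → alert
call_id=53: agent='A4' → inner[ELSE] → silver

mid, mid, bronze, alert, mid, mid, mid, mid, mid, mid, mid, silver, alert, silver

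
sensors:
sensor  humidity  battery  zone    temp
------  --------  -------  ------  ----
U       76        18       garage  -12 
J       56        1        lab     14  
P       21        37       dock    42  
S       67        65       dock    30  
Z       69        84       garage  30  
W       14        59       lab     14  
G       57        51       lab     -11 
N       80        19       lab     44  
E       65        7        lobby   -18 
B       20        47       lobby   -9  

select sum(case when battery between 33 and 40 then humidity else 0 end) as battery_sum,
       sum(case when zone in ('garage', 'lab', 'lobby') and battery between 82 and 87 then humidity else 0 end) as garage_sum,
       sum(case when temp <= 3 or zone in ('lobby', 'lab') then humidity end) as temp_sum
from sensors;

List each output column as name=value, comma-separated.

[battery_sum: battery between 33 and 40]
sensor=U: ✗
sensor=J: ✗
sensor=P: ✓ → 21
sensor=S: ✗
sensor=Z: ✗
sensor=W: ✗
sensor=G: ✗
sensor=N: ✗
sensor=E: ✗
sensor=B: ✗
battery_sum = 21
—
[garage_sum: zone in ('garage', 'lab', 'lobby') and battery between 82 and 87]
sensor=U: ✗
sensor=J: ✗
sensor=P: ✗
sensor=S: ✗
sensor=Z: ✓ → 69
sensor=W: ✗
sensor=G: ✗
sensor=N: ✗
sensor=E: ✗
sensor=B: ✗
garage_sum = 69
—
[temp_sum: temp <= 3 or zone in ('lobby', 'lab')]
sensor=U: ✓ → 76
sensor=J: ✓ → 56
sensor=P: ✗
sensor=S: ✗
sensor=Z: ✗
sensor=W: ✓ → 14
sensor=G: ✓ → 57
sensor=N: ✓ → 80
sensor=E: ✓ → 65
sensor=B: ✓ → 20
temp_sum = 76 + 56 + 14 + 57 + 80 + 65 + 20 = 368

battery_sum=21, garage_sum=69, temp_sum=368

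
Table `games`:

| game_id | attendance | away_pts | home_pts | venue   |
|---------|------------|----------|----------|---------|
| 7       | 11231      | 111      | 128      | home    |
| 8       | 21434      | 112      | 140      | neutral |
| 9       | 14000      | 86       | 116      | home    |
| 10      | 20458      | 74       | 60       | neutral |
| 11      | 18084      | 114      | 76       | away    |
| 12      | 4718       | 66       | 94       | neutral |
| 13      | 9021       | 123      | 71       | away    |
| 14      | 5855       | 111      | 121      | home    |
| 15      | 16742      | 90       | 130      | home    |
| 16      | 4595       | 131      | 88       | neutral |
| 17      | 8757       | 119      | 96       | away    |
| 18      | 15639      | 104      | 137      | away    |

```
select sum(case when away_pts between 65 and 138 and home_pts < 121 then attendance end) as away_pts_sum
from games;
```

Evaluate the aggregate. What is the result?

79633

game_id=7: ✗
game_id=8: ✗
game_id=9: ✓ → 14000
game_id=10: ✓ → 20458
game_id=11: ✓ → 18084
game_id=12: ✓ → 4718
game_id=13: ✓ → 9021
game_id=14: ✗
game_id=15: ✗
game_id=16: ✓ → 4595
game_id=17: ✓ → 8757
game_id=18: ✗
away_pts_sum = 14000 + 20458 + 18084 + 4718 + 9021 + 4595 + 8757 = 79633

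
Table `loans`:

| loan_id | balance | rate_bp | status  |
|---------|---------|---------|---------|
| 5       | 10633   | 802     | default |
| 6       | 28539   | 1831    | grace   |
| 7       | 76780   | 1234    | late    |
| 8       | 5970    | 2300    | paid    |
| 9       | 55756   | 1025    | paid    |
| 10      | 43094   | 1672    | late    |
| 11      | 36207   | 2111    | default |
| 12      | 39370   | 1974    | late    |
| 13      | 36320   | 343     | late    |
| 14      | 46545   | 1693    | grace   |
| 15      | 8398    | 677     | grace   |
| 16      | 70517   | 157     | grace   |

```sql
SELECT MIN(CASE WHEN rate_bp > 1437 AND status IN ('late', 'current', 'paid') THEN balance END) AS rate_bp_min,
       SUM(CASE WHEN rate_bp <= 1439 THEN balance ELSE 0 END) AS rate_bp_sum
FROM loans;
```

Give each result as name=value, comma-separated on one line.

rate_bp_min=5970, rate_bp_sum=258404

[rate_bp_min: rate_bp > 1437 AND status IN ('late', 'current', 'paid')]
loan_id=5: ✗
loan_id=6: ✗
loan_id=7: ✗
loan_id=8: ✓ → 5970
loan_id=9: ✗
loan_id=10: ✓ → 43094
loan_id=11: ✗
loan_id=12: ✓ → 39370
loan_id=13: ✗
loan_id=14: ✗
loan_id=15: ✗
loan_id=16: ✗
rate_bp_min = MIN(5970, 43094, 39370) = 5970
—
[rate_bp_sum: rate_bp <= 1439]
loan_id=5: ✓ → 10633
loan_id=6: ✗
loan_id=7: ✓ → 76780
loan_id=8: ✗
loan_id=9: ✓ → 55756
loan_id=10: ✗
loan_id=11: ✗
loan_id=12: ✗
loan_id=13: ✓ → 36320
loan_id=14: ✗
loan_id=15: ✓ → 8398
loan_id=16: ✓ → 70517
rate_bp_sum = 10633 + 76780 + 55756 + 36320 + 8398 + 70517 = 258404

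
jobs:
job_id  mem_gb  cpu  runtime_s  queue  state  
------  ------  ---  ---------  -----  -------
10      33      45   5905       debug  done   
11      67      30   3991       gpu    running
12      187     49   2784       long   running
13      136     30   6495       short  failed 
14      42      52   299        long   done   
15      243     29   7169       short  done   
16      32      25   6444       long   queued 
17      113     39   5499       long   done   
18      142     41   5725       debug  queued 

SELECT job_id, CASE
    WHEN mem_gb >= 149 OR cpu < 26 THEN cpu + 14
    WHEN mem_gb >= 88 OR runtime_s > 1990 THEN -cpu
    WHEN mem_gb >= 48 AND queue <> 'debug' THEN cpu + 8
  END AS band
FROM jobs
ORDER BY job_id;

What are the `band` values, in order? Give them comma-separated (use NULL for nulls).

-45, -30, 63, -30, NULL, 43, 39, -39, -41

job_id=10: mem_gb >= 88 OR runtime_s > 1990 → -45
job_id=11: mem_gb >= 88 OR runtime_s > 1990 → -30
job_id=12: mem_gb >= 149 OR cpu < 26 → 63
job_id=13: mem_gb >= 88 OR runtime_s > 1990 → -30
job_id=14: (no match → NULL) → NULL
job_id=15: mem_gb >= 149 OR cpu < 26 → 43
job_id=16: mem_gb >= 149 OR cpu < 26 → 39
job_id=17: mem_gb >= 88 OR runtime_s > 1990 → -39
job_id=18: mem_gb >= 88 OR runtime_s > 1990 → -41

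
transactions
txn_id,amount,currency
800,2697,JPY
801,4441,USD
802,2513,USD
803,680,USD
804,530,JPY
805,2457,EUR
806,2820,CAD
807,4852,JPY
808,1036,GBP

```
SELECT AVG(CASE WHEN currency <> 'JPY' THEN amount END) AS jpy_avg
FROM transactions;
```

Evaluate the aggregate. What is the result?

txn_id=800: ✗
txn_id=801: ✓ → 4441
txn_id=802: ✓ → 2513
txn_id=803: ✓ → 680
txn_id=804: ✗
txn_id=805: ✓ → 2457
txn_id=806: ✓ → 2820
txn_id=807: ✗
txn_id=808: ✓ → 1036
jpy_avg = (4441 + 2513 + 680 + 2457 + 2820 + 1036) / 6 = 2324.5

2324.5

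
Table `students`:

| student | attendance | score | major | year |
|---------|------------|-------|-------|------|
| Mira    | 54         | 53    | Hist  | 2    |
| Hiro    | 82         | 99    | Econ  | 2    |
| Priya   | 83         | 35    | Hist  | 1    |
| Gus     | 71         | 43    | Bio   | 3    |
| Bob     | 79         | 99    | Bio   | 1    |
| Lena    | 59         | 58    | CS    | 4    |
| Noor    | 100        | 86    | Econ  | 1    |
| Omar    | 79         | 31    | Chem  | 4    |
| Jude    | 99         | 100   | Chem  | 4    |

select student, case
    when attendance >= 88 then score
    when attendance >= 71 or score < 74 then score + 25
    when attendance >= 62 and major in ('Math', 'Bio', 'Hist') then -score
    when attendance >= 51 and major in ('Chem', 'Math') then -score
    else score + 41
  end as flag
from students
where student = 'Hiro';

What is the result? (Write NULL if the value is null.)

124

student = Hiro: attendance=82, score=99, major=Econ, year=2.
attendance >= 88 → false
attendance >= 71 or score < 74 → true → 124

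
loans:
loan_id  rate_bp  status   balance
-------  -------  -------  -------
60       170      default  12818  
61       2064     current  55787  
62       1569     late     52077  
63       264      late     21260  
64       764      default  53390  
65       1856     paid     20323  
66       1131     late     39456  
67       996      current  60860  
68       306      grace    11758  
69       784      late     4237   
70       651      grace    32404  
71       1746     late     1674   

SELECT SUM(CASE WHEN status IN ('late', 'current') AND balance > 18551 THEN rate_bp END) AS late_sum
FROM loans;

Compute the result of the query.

6024

loan_id=60: ✗
loan_id=61: ✓ → 2064
loan_id=62: ✓ → 1569
loan_id=63: ✓ → 264
loan_id=64: ✗
loan_id=65: ✗
loan_id=66: ✓ → 1131
loan_id=67: ✓ → 996
loan_id=68: ✗
loan_id=69: ✗
loan_id=70: ✗
loan_id=71: ✗
late_sum = 2064 + 1569 + 264 + 1131 + 996 = 6024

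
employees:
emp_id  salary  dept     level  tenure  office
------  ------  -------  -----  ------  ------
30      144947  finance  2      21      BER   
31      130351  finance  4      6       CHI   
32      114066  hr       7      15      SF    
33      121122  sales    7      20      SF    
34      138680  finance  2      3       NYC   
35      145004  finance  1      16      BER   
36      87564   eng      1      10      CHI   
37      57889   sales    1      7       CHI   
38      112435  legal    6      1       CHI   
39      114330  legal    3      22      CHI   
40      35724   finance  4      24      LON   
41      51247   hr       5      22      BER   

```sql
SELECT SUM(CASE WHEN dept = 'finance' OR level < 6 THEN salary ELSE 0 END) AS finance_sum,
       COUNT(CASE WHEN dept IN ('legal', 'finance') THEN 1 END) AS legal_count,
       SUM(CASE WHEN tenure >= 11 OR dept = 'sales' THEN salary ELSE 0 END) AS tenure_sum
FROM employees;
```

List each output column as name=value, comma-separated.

finance_sum=905736, legal_count=7, tenure_sum=784329

[finance_sum: dept = 'finance' OR level < 6]
emp_id=30: ✓ → 144947
emp_id=31: ✓ → 130351
emp_id=32: ✗
emp_id=33: ✗
emp_id=34: ✓ → 138680
emp_id=35: ✓ → 145004
emp_id=36: ✓ → 87564
emp_id=37: ✓ → 57889
emp_id=38: ✗
emp_id=39: ✓ → 114330
emp_id=40: ✓ → 35724
emp_id=41: ✓ → 51247
finance_sum = 144947 + 130351 + 138680 + 145004 + 87564 + 57889 + 114330 + 35724 + 51247 = 905736
—
[legal_count: dept IN ('legal', 'finance')]
emp_id=30: ✓ → 1
emp_id=31: ✓ → 1
emp_id=32: ✗
emp_id=33: ✗
emp_id=34: ✓ → 1
emp_id=35: ✓ → 1
emp_id=36: ✗
emp_id=37: ✗
emp_id=38: ✓ → 1
emp_id=39: ✓ → 1
emp_id=40: ✓ → 1
emp_id=41: ✗
legal_count = COUNT(1, 1, 1, 1, 1, 1, 1) = 7
—
[tenure_sum: tenure >= 11 OR dept = 'sales']
emp_id=30: ✓ → 144947
emp_id=31: ✗
emp_id=32: ✓ → 114066
emp_id=33: ✓ → 121122
emp_id=34: ✗
emp_id=35: ✓ → 145004
emp_id=36: ✗
emp_id=37: ✓ → 57889
emp_id=38: ✗
emp_id=39: ✓ → 114330
emp_id=40: ✓ → 35724
emp_id=41: ✓ → 51247
tenure_sum = 144947 + 114066 + 121122 + 145004 + 57889 + 114330 + 35724 + 51247 = 784329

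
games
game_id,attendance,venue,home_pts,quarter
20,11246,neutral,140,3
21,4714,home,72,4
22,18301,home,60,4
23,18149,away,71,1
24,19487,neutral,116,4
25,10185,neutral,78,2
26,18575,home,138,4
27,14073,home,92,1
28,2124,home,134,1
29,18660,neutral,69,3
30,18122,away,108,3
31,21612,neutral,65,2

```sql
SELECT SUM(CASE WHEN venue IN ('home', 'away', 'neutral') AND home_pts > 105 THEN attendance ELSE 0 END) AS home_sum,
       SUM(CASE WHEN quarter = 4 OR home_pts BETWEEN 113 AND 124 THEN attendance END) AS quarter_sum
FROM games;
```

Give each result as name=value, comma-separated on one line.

[home_sum: venue IN ('home', 'away', 'neutral') AND home_pts > 105]
game_id=20: ✓ → 11246
game_id=21: ✗
game_id=22: ✗
game_id=23: ✗
game_id=24: ✓ → 19487
game_id=25: ✗
game_id=26: ✓ → 18575
game_id=27: ✗
game_id=28: ✓ → 2124
game_id=29: ✗
game_id=30: ✓ → 18122
game_id=31: ✗
home_sum = 11246 + 19487 + 18575 + 2124 + 18122 = 69554
—
[quarter_sum: quarter = 4 OR home_pts BETWEEN 113 AND 124]
game_id=20: ✗
game_id=21: ✓ → 4714
game_id=22: ✓ → 18301
game_id=23: ✗
game_id=24: ✓ → 19487
game_id=25: ✗
game_id=26: ✓ → 18575
game_id=27: ✗
game_id=28: ✗
game_id=29: ✗
game_id=30: ✗
game_id=31: ✗
quarter_sum = 4714 + 18301 + 19487 + 18575 = 61077

home_sum=69554, quarter_sum=61077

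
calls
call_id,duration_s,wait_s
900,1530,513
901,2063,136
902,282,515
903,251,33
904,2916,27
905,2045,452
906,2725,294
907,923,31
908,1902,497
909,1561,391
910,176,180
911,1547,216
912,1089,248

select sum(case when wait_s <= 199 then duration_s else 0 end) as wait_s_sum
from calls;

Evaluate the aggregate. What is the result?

call_id=900: ✗
call_id=901: ✓ → 2063
call_id=902: ✗
call_id=903: ✓ → 251
call_id=904: ✓ → 2916
call_id=905: ✗
call_id=906: ✗
call_id=907: ✓ → 923
call_id=908: ✗
call_id=909: ✗
call_id=910: ✓ → 176
call_id=911: ✗
call_id=912: ✗
wait_s_sum = 2063 + 251 + 2916 + 923 + 176 = 6329

6329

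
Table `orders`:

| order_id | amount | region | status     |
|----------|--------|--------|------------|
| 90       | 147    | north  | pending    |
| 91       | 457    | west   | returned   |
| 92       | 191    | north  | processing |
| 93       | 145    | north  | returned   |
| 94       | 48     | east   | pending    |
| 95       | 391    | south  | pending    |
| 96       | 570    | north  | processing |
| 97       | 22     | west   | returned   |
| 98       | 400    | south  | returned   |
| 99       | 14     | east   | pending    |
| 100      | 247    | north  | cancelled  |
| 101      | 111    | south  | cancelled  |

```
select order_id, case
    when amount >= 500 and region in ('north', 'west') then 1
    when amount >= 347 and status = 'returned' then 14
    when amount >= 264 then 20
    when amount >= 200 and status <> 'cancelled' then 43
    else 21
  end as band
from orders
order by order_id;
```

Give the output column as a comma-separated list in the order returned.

order_id=90: ELSE → 21
order_id=91: amount >= 347 and status = 'returned' → 14
order_id=92: ELSE → 21
order_id=93: ELSE → 21
order_id=94: ELSE → 21
order_id=95: amount >= 264 → 20
order_id=96: amount >= 500 and region in ('north', 'west') → 1
order_id=97: ELSE → 21
order_id=98: amount >= 347 and status = 'returned' → 14
order_id=99: ELSE → 21
order_id=100: ELSE → 21
order_id=101: ELSE → 21

21, 14, 21, 21, 21, 20, 1, 21, 14, 21, 21, 21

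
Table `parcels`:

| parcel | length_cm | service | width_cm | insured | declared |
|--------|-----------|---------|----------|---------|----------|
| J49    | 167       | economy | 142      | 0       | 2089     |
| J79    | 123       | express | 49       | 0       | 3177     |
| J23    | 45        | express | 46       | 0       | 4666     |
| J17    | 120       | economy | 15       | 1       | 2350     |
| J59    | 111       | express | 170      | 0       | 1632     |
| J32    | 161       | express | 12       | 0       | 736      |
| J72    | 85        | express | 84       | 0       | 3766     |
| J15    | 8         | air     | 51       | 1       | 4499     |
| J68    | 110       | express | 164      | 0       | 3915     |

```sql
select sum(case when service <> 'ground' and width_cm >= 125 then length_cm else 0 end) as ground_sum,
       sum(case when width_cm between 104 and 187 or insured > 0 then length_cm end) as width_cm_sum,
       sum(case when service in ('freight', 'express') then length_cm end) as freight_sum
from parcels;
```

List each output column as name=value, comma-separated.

ground_sum=388, width_cm_sum=516, freight_sum=635

[ground_sum: service <> 'ground' and width_cm >= 125]
parcel=J49: ✓ → 167
parcel=J79: ✗
parcel=J23: ✗
parcel=J17: ✗
parcel=J59: ✓ → 111
parcel=J32: ✗
parcel=J72: ✗
parcel=J15: ✗
parcel=J68: ✓ → 110
ground_sum = 167 + 111 + 110 = 388
—
[width_cm_sum: width_cm between 104 and 187 or insured > 0]
parcel=J49: ✓ → 167
parcel=J79: ✗
parcel=J23: ✗
parcel=J17: ✓ → 120
parcel=J59: ✓ → 111
parcel=J32: ✗
parcel=J72: ✗
parcel=J15: ✓ → 8
parcel=J68: ✓ → 110
width_cm_sum = 167 + 120 + 111 + 8 + 110 = 516
—
[freight_sum: service in ('freight', 'express')]
parcel=J49: ✗
parcel=J79: ✓ → 123
parcel=J23: ✓ → 45
parcel=J17: ✗
parcel=J59: ✓ → 111
parcel=J32: ✓ → 161
parcel=J72: ✓ → 85
parcel=J15: ✗
parcel=J68: ✓ → 110
freight_sum = 123 + 45 + 111 + 161 + 85 + 110 = 635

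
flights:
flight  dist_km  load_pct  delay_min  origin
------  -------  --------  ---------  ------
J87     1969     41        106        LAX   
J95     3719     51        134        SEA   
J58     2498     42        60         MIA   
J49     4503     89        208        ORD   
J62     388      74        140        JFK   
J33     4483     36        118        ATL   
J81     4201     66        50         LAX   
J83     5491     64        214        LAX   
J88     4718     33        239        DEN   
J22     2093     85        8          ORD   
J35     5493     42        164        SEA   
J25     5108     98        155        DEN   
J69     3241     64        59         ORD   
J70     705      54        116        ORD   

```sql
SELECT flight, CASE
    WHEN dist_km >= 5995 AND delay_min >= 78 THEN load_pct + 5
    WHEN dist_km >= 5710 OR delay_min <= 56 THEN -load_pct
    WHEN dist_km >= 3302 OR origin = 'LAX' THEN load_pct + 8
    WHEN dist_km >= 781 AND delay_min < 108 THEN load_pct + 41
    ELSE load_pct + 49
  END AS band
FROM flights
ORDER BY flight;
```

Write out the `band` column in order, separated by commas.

flight=J22: dist_km >= 5710 OR delay_min <= 56 → -85
flight=J25: dist_km >= 3302 OR origin = 'LAX' → 106
flight=J33: dist_km >= 3302 OR origin = 'LAX' → 44
flight=J35: dist_km >= 3302 OR origin = 'LAX' → 50
flight=J49: dist_km >= 3302 OR origin = 'LAX' → 97
flight=J58: dist_km >= 781 AND delay_min < 108 → 83
flight=J62: ELSE → 123
flight=J69: dist_km >= 781 AND delay_min < 108 → 105
flight=J70: ELSE → 103
flight=J81: dist_km >= 5710 OR delay_min <= 56 → -66
flight=J83: dist_km >= 3302 OR origin = 'LAX' → 72
flight=J87: dist_km >= 3302 OR origin = 'LAX' → 49
flight=J88: dist_km >= 3302 OR origin = 'LAX' → 41
flight=J95: dist_km >= 3302 OR origin = 'LAX' → 59

-85, 106, 44, 50, 97, 83, 123, 105, 103, -66, 72, 49, 41, 59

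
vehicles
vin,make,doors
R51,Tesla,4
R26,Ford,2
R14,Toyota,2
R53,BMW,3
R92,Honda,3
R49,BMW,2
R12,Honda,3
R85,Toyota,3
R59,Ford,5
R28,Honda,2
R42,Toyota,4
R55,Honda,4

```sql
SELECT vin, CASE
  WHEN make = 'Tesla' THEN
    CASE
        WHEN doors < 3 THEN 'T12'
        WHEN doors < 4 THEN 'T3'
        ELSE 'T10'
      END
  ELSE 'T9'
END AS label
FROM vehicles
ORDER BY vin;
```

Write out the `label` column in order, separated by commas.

vin=R12: make='Honda' → outer ELSE → T9
vin=R14: make='Toyota' → outer ELSE → T9
vin=R26: make='Ford' → outer ELSE → T9
vin=R28: make='Honda' → outer ELSE → T9
vin=R42: make='Toyota' → outer ELSE → T9
vin=R49: make='BMW' → outer ELSE → T9
vin=R51: make='Tesla' → inner[ELSE] → T10
vin=R53: make='BMW' → outer ELSE → T9
vin=R55: make='Honda' → outer ELSE → T9
vin=R59: make='Ford' → outer ELSE → T9
vin=R85: make='Toyota' → outer ELSE → T9
vin=R92: make='Honda' → outer ELSE → T9

T9, T9, T9, T9, T9, T9, T10, T9, T9, T9, T9, T9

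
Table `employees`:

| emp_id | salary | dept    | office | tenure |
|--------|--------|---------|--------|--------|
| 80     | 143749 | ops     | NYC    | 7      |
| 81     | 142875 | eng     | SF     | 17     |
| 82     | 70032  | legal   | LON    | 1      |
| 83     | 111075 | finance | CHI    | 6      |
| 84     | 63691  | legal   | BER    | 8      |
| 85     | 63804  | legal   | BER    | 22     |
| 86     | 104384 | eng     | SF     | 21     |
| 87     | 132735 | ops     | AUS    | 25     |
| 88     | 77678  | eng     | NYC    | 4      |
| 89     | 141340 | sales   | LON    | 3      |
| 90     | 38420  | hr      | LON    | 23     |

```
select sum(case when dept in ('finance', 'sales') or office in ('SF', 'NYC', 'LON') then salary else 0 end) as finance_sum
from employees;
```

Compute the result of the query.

829553

emp_id=80: ✓ → 143749
emp_id=81: ✓ → 142875
emp_id=82: ✓ → 70032
emp_id=83: ✓ → 111075
emp_id=84: ✗
emp_id=85: ✗
emp_id=86: ✓ → 104384
emp_id=87: ✗
emp_id=88: ✓ → 77678
emp_id=89: ✓ → 141340
emp_id=90: ✓ → 38420
finance_sum = 143749 + 142875 + 70032 + 111075 + 104384 + 77678 + 141340 + 38420 = 829553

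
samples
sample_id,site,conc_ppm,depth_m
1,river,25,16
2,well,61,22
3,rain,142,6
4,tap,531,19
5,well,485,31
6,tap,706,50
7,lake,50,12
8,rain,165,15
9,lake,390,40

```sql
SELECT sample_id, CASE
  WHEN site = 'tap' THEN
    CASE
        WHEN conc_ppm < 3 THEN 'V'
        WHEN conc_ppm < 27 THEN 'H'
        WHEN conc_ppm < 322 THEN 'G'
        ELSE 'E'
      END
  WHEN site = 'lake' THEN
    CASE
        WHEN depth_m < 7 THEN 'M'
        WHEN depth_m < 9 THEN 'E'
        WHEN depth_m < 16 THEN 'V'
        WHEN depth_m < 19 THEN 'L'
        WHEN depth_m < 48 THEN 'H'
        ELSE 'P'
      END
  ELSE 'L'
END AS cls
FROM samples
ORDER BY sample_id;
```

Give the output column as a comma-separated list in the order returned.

sample_id=1: site='river' → outer ELSE → L
sample_id=2: site='well' → outer ELSE → L
sample_id=3: site='rain' → outer ELSE → L
sample_id=4: site='tap' → inner[ELSE] → E
sample_id=5: site='well' → outer ELSE → L
sample_id=6: site='tap' → inner[ELSE] → E
sample_id=7: site='lake' → inner[depth_m < 16] → V
sample_id=8: site='rain' → outer ELSE → L
sample_id=9: site='lake' → inner[depth_m < 48] → H

L, L, L, E, L, E, V, L, H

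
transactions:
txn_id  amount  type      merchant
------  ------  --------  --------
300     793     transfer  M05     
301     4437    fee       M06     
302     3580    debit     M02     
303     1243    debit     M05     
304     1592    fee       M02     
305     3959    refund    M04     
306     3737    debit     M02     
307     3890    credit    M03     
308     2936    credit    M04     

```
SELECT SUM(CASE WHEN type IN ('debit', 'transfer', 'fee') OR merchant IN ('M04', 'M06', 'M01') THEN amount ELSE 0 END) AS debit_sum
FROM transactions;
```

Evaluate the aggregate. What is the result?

22277

txn_id=300: ✓ → 793
txn_id=301: ✓ → 4437
txn_id=302: ✓ → 3580
txn_id=303: ✓ → 1243
txn_id=304: ✓ → 1592
txn_id=305: ✓ → 3959
txn_id=306: ✓ → 3737
txn_id=307: ✗
txn_id=308: ✓ → 2936
debit_sum = 793 + 4437 + 3580 + 1243 + 1592 + 3959 + 3737 + 2936 = 22277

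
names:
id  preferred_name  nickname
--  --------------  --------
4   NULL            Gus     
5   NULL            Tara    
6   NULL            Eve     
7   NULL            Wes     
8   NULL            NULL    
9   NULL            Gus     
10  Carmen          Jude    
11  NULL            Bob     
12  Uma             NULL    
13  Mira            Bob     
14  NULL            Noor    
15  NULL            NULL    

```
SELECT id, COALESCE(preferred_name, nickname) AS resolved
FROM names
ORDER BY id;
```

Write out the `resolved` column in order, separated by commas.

Gus, Tara, Eve, Wes, NULL, Gus, Carmen, Bob, Uma, Mira, Noor, NULL

id=4: preferred_name=NULL, nickname=Gus → Gus
id=5: preferred_name=NULL, nickname=Tara → Tara
id=6: preferred_name=NULL, nickname=Eve → Eve
id=7: preferred_name=NULL, nickname=Wes → Wes
id=8: preferred_name=NULL, nickname=NULL (all NULL) → NULL
id=9: preferred_name=NULL, nickname=Gus → Gus
id=10: preferred_name=Carmen → Carmen
id=11: preferred_name=NULL, nickname=Bob → Bob
id=12: preferred_name=Uma → Uma
id=13: preferred_name=Mira → Mira
id=14: preferred_name=NULL, nickname=Noor → Noor
id=15: preferred_name=NULL, nickname=NULL (all NULL) → NULL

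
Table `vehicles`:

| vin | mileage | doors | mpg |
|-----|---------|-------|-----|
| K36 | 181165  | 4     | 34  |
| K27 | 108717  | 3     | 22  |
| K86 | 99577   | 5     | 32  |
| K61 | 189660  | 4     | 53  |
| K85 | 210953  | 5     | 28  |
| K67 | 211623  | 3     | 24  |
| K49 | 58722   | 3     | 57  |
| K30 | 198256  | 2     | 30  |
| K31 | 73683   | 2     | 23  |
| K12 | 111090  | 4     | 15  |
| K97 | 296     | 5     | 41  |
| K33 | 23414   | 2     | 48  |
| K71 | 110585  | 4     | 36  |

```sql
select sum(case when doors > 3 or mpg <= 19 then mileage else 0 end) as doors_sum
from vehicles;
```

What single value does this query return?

vin=K36: ✓ → 181165
vin=K27: ✗
vin=K86: ✓ → 99577
vin=K61: ✓ → 189660
vin=K85: ✓ → 210953
vin=K67: ✗
vin=K49: ✗
vin=K30: ✗
vin=K31: ✗
vin=K12: ✓ → 111090
vin=K97: ✓ → 296
vin=K33: ✗
vin=K71: ✓ → 110585
doors_sum = 181165 + 99577 + 189660 + 210953 + 111090 + 296 + 110585 = 903326

903326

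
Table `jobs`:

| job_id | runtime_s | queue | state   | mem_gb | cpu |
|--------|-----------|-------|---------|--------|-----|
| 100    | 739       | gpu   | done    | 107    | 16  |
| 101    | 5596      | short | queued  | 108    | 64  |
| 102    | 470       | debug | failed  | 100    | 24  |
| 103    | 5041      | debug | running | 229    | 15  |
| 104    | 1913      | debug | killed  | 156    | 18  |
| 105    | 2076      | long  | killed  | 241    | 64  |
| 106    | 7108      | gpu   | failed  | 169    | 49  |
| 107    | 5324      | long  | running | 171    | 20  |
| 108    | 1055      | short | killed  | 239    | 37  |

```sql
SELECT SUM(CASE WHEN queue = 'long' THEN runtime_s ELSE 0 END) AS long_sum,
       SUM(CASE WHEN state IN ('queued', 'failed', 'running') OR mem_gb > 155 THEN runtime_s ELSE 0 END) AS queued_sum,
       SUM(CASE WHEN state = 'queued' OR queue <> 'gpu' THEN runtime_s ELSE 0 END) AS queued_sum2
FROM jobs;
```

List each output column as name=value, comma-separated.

[long_sum: queue = 'long']
job_id=100: ✗
job_id=101: ✗
job_id=102: ✗
job_id=103: ✗
job_id=104: ✗
job_id=105: ✓ → 2076
job_id=106: ✗
job_id=107: ✓ → 5324
job_id=108: ✗
long_sum = 2076 + 5324 = 7400
—
[queued_sum: state IN ('queued', 'failed', 'running') OR mem_gb > 155]
job_id=100: ✗
job_id=101: ✓ → 5596
job_id=102: ✓ → 470
job_id=103: ✓ → 5041
job_id=104: ✓ → 1913
job_id=105: ✓ → 2076
job_id=106: ✓ → 7108
job_id=107: ✓ → 5324
job_id=108: ✓ → 1055
queued_sum = 5596 + 470 + 5041 + 1913 + 2076 + 7108 + 5324 + 1055 = 28583
—
[queued_sum2: state = 'queued' OR queue <> 'gpu']
job_id=100: ✗
job_id=101: ✓ → 5596
job_id=102: ✓ → 470
job_id=103: ✓ → 5041
job_id=104: ✓ → 1913
job_id=105: ✓ → 2076
job_id=106: ✗
job_id=107: ✓ → 5324
job_id=108: ✓ → 1055
queued_sum2 = 5596 + 470 + 5041 + 1913 + 2076 + 5324 + 1055 = 21475

long_sum=7400, queued_sum=28583, queued_sum2=21475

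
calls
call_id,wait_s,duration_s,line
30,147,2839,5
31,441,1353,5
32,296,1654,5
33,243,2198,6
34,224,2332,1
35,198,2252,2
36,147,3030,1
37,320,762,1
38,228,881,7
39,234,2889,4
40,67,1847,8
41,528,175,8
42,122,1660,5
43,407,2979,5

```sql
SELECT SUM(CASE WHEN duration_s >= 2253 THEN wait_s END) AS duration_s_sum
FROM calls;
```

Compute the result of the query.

call_id=30: ✓ → 147
call_id=31: ✗
call_id=32: ✗
call_id=33: ✗
call_id=34: ✓ → 224
call_id=35: ✗
call_id=36: ✓ → 147
call_id=37: ✗
call_id=38: ✗
call_id=39: ✓ → 234
call_id=40: ✗
call_id=41: ✗
call_id=42: ✗
call_id=43: ✓ → 407
duration_s_sum = 147 + 224 + 147 + 234 + 407 = 1159

1159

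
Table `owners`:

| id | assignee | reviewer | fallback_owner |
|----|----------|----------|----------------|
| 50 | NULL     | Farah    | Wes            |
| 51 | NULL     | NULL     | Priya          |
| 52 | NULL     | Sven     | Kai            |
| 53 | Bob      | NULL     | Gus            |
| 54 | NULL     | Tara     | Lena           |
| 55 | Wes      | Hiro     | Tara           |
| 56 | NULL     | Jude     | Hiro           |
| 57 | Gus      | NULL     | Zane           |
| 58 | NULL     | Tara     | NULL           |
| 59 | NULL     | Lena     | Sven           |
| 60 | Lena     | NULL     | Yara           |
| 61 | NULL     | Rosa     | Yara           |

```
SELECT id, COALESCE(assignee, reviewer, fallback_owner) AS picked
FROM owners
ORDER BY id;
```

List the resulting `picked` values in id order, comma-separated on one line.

id=50: assignee=NULL, reviewer=Farah → Farah
id=51: assignee=NULL, reviewer=NULL, fallback_owner=Priya → Priya
id=52: assignee=NULL, reviewer=Sven → Sven
id=53: assignee=Bob → Bob
id=54: assignee=NULL, reviewer=Tara → Tara
id=55: assignee=Wes → Wes
id=56: assignee=NULL, reviewer=Jude → Jude
id=57: assignee=Gus → Gus
id=58: assignee=NULL, reviewer=Tara → Tara
id=59: assignee=NULL, reviewer=Lena → Lena
id=60: assignee=Lena → Lena
id=61: assignee=NULL, reviewer=Rosa → Rosa

Farah, Priya, Sven, Bob, Tara, Wes, Jude, Gus, Tara, Lena, Lena, Rosa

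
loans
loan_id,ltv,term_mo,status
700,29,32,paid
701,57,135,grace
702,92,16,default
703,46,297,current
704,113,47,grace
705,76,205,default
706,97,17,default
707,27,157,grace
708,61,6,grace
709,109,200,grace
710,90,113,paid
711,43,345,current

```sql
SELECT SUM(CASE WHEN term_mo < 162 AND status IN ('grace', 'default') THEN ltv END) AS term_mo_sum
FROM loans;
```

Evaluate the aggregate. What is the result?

loan_id=700: ✗
loan_id=701: ✓ → 57
loan_id=702: ✓ → 92
loan_id=703: ✗
loan_id=704: ✓ → 113
loan_id=705: ✗
loan_id=706: ✓ → 97
loan_id=707: ✓ → 27
loan_id=708: ✓ → 61
loan_id=709: ✗
loan_id=710: ✗
loan_id=711: ✗
term_mo_sum = 57 + 92 + 113 + 97 + 27 + 61 = 447

447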